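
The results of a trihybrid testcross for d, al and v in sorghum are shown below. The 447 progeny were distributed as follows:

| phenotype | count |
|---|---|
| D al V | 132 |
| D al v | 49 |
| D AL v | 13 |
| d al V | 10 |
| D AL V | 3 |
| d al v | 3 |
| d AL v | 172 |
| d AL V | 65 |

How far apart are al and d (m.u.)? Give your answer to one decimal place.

The two most frequent reciprocal classes, d AL v and D al V, are the parental types, so the F1 was d AL v / D al V.
The two rarest classes, d al v and D AL V, are the double crossovers. Comparing them with the parentals, only the al allele has switched, so al is the middle locus and the order is v – al – d.
Crossovers in the al–d interval produce the single-crossover classes D AL v and d al V (13 + 10 = 23) plus the double crossovers (6).
RF(al–d) = (23 + 6) / 447 = 29/447 = 0.0649 → 6.5 m.u.

6.5 m.u.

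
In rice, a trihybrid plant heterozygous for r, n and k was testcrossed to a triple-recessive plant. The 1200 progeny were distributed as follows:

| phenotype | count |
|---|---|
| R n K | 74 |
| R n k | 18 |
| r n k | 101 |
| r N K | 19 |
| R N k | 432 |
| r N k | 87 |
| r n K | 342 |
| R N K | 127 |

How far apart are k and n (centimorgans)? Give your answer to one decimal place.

22.1 centimorgans

The two most frequent reciprocal classes, r n K and R N k, are the parental types, so the F1 was r n K / R N k.
The two rarest classes, r N K and R n k, are the double crossovers. Comparing them with the parentals, only the n allele has switched, so n is the middle locus and the order is r – n – k.
Crossovers in the n–k interval produce the single-crossover classes r n k and R N K (101 + 127 = 228) plus the double crossovers (37).
RF(n–k) = (228 + 37) / 1200 = 265/1200 = 0.2208 → 22.1 centimorgans.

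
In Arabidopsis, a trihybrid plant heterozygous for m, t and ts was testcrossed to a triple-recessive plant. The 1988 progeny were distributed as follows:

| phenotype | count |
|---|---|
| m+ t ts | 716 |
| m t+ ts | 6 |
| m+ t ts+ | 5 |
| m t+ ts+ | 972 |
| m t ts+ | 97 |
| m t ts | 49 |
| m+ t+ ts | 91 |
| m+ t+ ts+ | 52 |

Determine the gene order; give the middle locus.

ts

The two most frequent reciprocal classes, m+ t ts and m t+ ts+, are the parental types, so the F1 was m+ t ts / m t+ ts+.
The two rarest classes, m+ t ts+ and m t+ ts, are the double crossovers. Comparing them with the parentals, only the ts allele has switched, so ts is the middle locus and the order is m – ts – t.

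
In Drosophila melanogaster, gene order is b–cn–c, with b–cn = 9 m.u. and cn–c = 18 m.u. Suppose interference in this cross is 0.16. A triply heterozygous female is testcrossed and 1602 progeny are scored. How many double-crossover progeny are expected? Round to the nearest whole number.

Map distances give recombination frequencies of 0.090 and 0.180 for the two intervals.
With interference 0.16 (so coincidence = 0.84), expected double-crossover frequency = 0.090 × 0.180 × 0.84 = 0.01361.
Expected number = 0.01361 × 1602 = 21.80 ≈ 22.

22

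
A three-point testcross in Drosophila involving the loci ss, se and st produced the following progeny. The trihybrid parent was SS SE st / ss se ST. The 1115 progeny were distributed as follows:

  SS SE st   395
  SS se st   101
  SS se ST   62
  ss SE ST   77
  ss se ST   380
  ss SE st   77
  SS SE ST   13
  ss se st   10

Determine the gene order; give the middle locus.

st

The two rarest classes, SS SE ST and ss se st, are the double crossovers. Comparing them with the parentals, only the st allele has switched, so st is the middle locus and the order is se – st – ss.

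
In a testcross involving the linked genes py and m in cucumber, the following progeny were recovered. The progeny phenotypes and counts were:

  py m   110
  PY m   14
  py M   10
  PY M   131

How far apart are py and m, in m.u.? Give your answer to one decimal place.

The two most frequent classes, PY M (131) and py m (110), are the parental types, so the F1 was PY M / py m.
The recombinant classes are PY m and py M: 14 + 10 = 24.
Recombination frequency = 24/265 = 0.0906 ≈ 9.1%, i.e. 9.1 m.u.

9.1 m.u.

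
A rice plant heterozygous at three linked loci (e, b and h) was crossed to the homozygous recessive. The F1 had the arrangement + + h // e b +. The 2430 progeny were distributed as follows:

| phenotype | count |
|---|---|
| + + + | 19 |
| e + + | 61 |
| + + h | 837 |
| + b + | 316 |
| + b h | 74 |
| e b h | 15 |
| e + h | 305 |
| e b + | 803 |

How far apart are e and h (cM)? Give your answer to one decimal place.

27.0 cM

The two rarest classes, + + + and e b h, are the double crossovers. Comparing them with the parentals, only the h allele has switched, so h is the middle locus and the order is b – h – e.
Crossovers in the h–e interval produce the single-crossover classes e + h and + b + (305 + 316 = 621) plus the double crossovers (34).
RF(h–e) = (621 + 34) / 2430 = 655/2430 = 0.2695 → 27.0 cM.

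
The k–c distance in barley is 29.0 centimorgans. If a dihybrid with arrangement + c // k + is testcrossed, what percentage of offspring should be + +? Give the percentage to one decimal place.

14.5%

A map distance of 29.0 centimorgans corresponds to a recombination frequency of 0.290.
The F1 is + c / k +, so + + is a recombinant gamete class with expected frequency r/2 = 0.290/2 = 0.1450.
That is 0.1450 = 14.5% of the progeny.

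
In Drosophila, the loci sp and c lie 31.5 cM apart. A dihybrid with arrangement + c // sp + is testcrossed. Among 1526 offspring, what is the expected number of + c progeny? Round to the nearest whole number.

523

A map distance of 31.5 cM corresponds to a recombination frequency of 0.315.
The F1 is + c / sp +, so + c is a parental gamete class with expected frequency (1 − r)/2 = 0.685/2 = 0.3425.
Expected number = 0.3425 × 1526 = 522.66 ≈ 523.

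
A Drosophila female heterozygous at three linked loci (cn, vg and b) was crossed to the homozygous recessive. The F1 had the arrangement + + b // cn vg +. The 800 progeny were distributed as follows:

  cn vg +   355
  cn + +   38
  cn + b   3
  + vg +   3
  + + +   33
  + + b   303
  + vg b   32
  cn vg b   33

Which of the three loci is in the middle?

The two rarest classes, cn + b and + vg +, are the double crossovers. Comparing them with the parentals, only the cn allele has switched, so cn is the middle locus and the order is vg – cn – b.

cn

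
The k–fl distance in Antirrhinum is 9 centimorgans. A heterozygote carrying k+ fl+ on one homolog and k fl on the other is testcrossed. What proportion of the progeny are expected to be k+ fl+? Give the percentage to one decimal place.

A map distance of 9 centimorgans corresponds to a recombination frequency of 0.090.
The F1 is k+ fl+ / k fl, so k+ fl+ is a parental gamete class with expected frequency (1 − r)/2 = 0.910/2 = 0.4550.
That is 0.4550 = 45.5% of the progeny.

45.5%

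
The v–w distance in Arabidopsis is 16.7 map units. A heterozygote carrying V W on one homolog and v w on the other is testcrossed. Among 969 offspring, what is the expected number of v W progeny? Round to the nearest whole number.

81

A map distance of 16.7 map units corresponds to a recombination frequency of 0.167.
The F1 is V W / v w, so v W is a recombinant gamete class with expected frequency r/2 = 0.167/2 = 0.0835.
Expected number = 0.0835 × 969 = 80.91 ≈ 81.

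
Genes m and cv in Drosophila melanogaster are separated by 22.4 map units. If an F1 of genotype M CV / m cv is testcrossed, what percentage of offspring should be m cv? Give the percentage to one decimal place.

A map distance of 22.4 map units corresponds to a recombination frequency of 0.224.
The F1 is M CV / m cv, so m cv is a parental gamete class with expected frequency (1 − r)/2 = 0.776/2 = 0.3880.
That is 0.3880 = 38.8% of the progeny.

38.8%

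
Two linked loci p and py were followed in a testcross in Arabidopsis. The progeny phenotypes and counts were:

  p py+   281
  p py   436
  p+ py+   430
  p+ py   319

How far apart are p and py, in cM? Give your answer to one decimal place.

The two most frequent classes, p+ py+ (430) and p py (436), are the parental types, so the F1 was p+ py+ / p py.
The recombinant classes are p+ py and p py+: 319 + 281 = 600.
Recombination frequency = 600/1466 = 0.4093 ≈ 40.9%, i.e. 40.9 cM.

40.9 cM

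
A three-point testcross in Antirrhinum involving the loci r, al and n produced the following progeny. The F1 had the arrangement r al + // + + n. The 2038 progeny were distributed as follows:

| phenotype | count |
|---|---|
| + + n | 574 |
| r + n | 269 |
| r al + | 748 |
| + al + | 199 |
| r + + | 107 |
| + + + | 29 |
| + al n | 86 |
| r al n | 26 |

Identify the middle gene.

n

The two rarest classes, r al n and + + +, are the double crossovers. Comparing them with the parentals, only the n allele has switched, so n is the middle locus and the order is al – n – r.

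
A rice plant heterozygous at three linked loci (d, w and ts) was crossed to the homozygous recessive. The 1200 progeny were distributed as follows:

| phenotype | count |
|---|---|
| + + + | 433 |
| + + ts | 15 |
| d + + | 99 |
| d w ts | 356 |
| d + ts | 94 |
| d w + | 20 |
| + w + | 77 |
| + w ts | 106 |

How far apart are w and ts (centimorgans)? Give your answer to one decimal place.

The two most frequent reciprocal classes, d w ts and + + +, are the parental types, so the F1 was d w ts / + + +.
The two rarest classes, d w + and + + ts, are the double crossovers. Comparing them with the parentals, only the ts allele has switched, so ts is the middle locus and the order is w – ts – d.
Crossovers in the w–ts interval produce the single-crossover classes d + ts and + w + (94 + 77 = 171) plus the double crossovers (35).
RF(w–ts) = (171 + 35) / 1200 = 206/1200 = 0.1717 → 17.2 centimorgans.

17.2 centimorgans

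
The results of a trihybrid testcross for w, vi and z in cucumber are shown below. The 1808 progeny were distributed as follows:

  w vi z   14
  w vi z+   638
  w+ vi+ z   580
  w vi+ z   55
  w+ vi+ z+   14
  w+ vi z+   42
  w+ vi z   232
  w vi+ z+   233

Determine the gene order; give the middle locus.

z

The two most frequent reciprocal classes, w vi z+ and w+ vi+ z, are the parental types, so the F1 was w vi z+ / w+ vi+ z.
The two rarest classes, w vi z and w+ vi+ z+, are the double crossovers. Comparing them with the parentals, only the z allele has switched, so z is the middle locus and the order is w – z – vi.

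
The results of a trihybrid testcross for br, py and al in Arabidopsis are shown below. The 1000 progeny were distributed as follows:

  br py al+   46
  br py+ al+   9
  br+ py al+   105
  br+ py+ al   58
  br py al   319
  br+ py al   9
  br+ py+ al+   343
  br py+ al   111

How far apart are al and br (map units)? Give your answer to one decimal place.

12.2 map units

The two most frequent reciprocal classes, br py al and br+ py+ al+, are the parental types, so the F1 was br py al / br+ py+ al+.
The two rarest classes, br+ py al and br py+ al+, are the double crossovers. Comparing them with the parentals, only the br allele has switched, so br is the middle locus and the order is py – br – al.
Crossovers in the br–al interval produce the single-crossover classes br py al+ and br+ py+ al (46 + 58 = 104) plus the double crossovers (18).
RF(br–al) = (104 + 18) / 1000 = 122/1000 = 0.1220 → 12.2 map units.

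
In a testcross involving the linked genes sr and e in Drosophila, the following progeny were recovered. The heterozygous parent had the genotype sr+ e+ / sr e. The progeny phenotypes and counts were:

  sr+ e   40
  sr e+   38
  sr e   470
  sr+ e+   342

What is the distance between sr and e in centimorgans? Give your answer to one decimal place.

8.8 centimorgans

The recombinant classes are sr+ e and sr e+: 40 + 38 = 78.
Recombination frequency = 78/890 = 0.0876 ≈ 8.8%, i.e. 8.8 centimorgans.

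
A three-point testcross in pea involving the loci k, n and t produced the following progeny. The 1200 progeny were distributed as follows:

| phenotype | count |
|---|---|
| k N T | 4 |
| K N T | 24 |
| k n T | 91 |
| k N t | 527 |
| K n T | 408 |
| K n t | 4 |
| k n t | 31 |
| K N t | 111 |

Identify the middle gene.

The two most frequent reciprocal classes, k N t and K n T, are the parental types, so the F1 was k N t / K n T.
The two rarest classes, k N T and K n t, are the double crossovers. Comparing them with the parentals, only the t allele has switched, so t is the middle locus and the order is n – t – k.

t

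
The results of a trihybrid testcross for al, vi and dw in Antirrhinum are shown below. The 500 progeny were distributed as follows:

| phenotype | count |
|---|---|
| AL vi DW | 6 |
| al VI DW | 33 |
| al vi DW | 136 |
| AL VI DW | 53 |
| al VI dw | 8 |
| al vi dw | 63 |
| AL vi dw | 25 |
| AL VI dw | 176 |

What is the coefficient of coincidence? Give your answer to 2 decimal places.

The two most frequent reciprocal classes, al vi DW and AL VI dw, are the parental types, so the F1 was al vi DW / AL VI dw.
The two rarest classes, AL vi DW and al VI dw, are the double crossovers. Comparing them with the parentals, only the al allele has switched, so al is the middle locus and the order is vi – al – dw.
vi–al: (58 + 14)/500 = 0.1440; al–dw: (116 + 14)/500 = 0.2600.
Expected DCO frequency = 0.1440 × 0.2600 ≈ 0.03744; observed = 14/500 ≈ 0.02800.
Coefficient of coincidence = 0.02800/0.03744 ≈ 0.75.

0.75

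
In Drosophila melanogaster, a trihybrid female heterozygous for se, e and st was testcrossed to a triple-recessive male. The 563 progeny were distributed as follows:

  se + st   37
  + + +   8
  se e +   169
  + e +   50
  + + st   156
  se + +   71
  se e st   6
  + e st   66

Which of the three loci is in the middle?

st

The two most frequent reciprocal classes, se e + and + + st, are the parental types, so the F1 was se e + / + + st.
The two rarest classes, se e st and + + +, are the double crossovers. Comparing them with the parentals, only the st allele has switched, so st is the middle locus and the order is se – st – e.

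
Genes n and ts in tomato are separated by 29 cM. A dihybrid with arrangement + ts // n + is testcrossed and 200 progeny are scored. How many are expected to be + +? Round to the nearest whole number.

29

A map distance of 29 cM corresponds to a recombination frequency of 0.290.
The F1 is + ts / n +, so + + is a recombinant gamete class with expected frequency r/2 = 0.290/2 = 0.1450.
Expected number = 0.1450 × 200 = 29.00 ≈ 29.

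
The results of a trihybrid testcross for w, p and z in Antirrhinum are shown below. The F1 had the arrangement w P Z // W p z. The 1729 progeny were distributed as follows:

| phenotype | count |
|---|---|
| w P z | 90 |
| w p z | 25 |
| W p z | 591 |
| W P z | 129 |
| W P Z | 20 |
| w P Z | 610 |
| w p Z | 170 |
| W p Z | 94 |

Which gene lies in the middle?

w

The two rarest classes, W P Z and w p z, are the double crossovers. Comparing them with the parentals, only the w allele has switched, so w is the middle locus and the order is z – w – p.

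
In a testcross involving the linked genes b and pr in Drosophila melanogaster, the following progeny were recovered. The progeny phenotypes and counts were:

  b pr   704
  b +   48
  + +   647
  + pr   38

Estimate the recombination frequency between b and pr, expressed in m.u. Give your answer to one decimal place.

6.0 m.u.

The two most frequent classes, + + (647) and b pr (704), are the parental types, so the F1 was + + / b pr.
The recombinant classes are + pr and b +: 38 + 48 = 86.
Recombination frequency = 86/1437 = 0.0598 ≈ 6.0%, i.e. 6.0 m.u.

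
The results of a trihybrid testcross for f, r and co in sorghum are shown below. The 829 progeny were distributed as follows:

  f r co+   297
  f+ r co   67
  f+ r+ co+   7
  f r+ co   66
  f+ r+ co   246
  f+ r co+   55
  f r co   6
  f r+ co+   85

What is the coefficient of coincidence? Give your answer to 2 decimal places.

0.49

The two most frequent reciprocal classes, f+ r+ co and f r co+, are the parental types, so the F1 was f+ r+ co / f r co+.
The two rarest classes, f+ r+ co+ and f r co, are the double crossovers. Comparing them with the parentals, only the co allele has switched, so co is the middle locus and the order is f – co – r.
f–co: (121 + 13)/829 = 0.1616; co–r: (152 + 13)/829 = 0.1990.
Expected DCO frequency = 0.1616 × 0.1990 ≈ 0.03216; observed = 13/829 ≈ 0.01568.
Coefficient of coincidence = 0.01568/0.03216 ≈ 0.49.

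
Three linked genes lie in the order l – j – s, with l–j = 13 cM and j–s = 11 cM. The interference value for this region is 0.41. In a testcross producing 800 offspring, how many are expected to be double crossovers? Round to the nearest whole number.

7

Map distances give recombination frequencies of 0.130 and 0.110 for the two intervals.
With interference 0.41 (so coincidence = 0.59), expected double-crossover frequency = 0.130 × 0.110 × 0.59 = 0.00844.
Expected number = 0.00844 × 800 = 6.75 ≈ 7.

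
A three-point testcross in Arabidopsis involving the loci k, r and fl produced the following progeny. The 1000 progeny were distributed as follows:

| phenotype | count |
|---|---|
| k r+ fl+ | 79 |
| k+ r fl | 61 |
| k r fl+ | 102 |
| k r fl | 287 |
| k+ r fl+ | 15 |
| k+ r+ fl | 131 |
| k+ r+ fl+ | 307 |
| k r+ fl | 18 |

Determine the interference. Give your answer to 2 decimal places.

The two most frequent reciprocal classes, k+ r+ fl+ and k r fl, are the parental types, so the F1 was k+ r+ fl+ / k r fl.
The two rarest classes, k+ r fl+ and k r+ fl, are the double crossovers. Comparing them with the parentals, only the r allele has switched, so r is the middle locus and the order is fl – r – k.
fl–r: (233 + 33)/1000 = 0.2660; r–k: (140 + 33)/1000 = 0.1730.
Expected DCO frequency = 0.2660 × 0.1730 ≈ 0.04602; observed = 33/1000 ≈ 0.03300.
Coefficient of coincidence = 0.03300/0.04602 ≈ 0.72; interference = 1 − 0.72 = 0.28.

0.28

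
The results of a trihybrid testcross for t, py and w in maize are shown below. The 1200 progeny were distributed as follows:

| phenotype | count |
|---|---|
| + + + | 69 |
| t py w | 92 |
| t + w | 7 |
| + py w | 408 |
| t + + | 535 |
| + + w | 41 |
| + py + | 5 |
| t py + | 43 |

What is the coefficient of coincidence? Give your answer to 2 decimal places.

0.87

The two most frequent reciprocal classes, t + + and + py w, are the parental types, so the F1 was t + + / + py w.
The two rarest classes, t + w and + py +, are the double crossovers. Comparing them with the parentals, only the w allele has switched, so w is the middle locus and the order is t – w – py.
t–w: (161 + 12)/1200 = 0.1442; w–py: (84 + 12)/1200 = 0.0800.
Expected DCO frequency = 0.1442 × 0.0800 ≈ 0.01154; observed = 12/1200 ≈ 0.01000.
Coefficient of coincidence = 0.01000/0.01154 ≈ 0.87.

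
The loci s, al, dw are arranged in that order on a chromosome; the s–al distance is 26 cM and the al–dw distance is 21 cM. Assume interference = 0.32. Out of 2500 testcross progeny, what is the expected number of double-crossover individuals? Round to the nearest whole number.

Map distances give recombination frequencies of 0.260 and 0.210 for the two intervals.
With interference 0.32 (so coincidence = 0.68), expected double-crossover frequency = 0.260 × 0.210 × 0.68 = 0.03713.
Expected number = 0.03713 × 2500 = 92.82 ≈ 93.

93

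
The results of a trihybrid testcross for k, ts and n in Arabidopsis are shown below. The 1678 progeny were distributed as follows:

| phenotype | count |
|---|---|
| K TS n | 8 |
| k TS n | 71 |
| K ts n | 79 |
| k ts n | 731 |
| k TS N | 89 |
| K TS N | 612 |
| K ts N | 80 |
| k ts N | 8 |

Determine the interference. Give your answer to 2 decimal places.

0.13

The two most frequent reciprocal classes, K TS N and k ts n, are the parental types, so the F1 was K TS N / k ts n.
The two rarest classes, K TS n and k ts N, are the double crossovers. Comparing them with the parentals, only the n allele has switched, so n is the middle locus and the order is ts – n – k.
ts–n: (151 + 16)/1678 = 0.0995; n–k: (168 + 16)/1678 = 0.1097.
Expected DCO frequency = 0.0995 × 0.1097 ≈ 0.01092; observed = 16/1678 ≈ 0.00954.
Coefficient of coincidence = 0.00954/0.01092 ≈ 0.87; interference = 1 − 0.87 = 0.13.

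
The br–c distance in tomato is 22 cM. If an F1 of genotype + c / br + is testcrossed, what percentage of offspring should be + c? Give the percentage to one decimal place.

A map distance of 22 cM corresponds to a recombination frequency of 0.220.
The F1 is + c / br +, so + c is a parental gamete class with expected frequency (1 − r)/2 = 0.780/2 = 0.3900.
That is 0.3900 = 39.0% of the progeny.

39.0%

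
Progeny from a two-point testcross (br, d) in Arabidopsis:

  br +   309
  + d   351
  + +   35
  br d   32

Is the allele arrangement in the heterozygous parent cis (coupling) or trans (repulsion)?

The two most frequent classes are + d (351) and br + (309); these are the parental (non-recombinant) types.
So the F1 carried + d on one chromosome and br + on the other — the recessive alleles are on opposite chromosomes (trans / repulsion).

trans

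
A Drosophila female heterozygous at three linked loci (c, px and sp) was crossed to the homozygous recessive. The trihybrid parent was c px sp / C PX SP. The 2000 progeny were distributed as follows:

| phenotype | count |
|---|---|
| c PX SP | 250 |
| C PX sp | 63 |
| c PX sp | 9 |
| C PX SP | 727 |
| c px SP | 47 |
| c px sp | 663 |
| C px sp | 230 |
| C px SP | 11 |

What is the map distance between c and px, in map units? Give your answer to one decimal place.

25.0 map units

The two rarest classes, c PX sp and C px SP, are the double crossovers. Comparing them with the parentals, only the px allele has switched, so px is the middle locus and the order is sp – px – c.
Crossovers in the px–c interval produce the single-crossover classes C px sp and c PX SP (230 + 250 = 480) plus the double crossovers (20).
RF(px–c) = (480 + 20) / 2000 = 500/2000 = 0.2500 → 25.0 map units.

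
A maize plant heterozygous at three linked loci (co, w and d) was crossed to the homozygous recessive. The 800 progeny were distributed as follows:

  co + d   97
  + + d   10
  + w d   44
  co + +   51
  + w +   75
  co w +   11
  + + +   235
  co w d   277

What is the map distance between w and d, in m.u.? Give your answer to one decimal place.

The two most frequent reciprocal classes, co w d and + + +, are the parental types, so the F1 was co w d / + + +.
The two rarest classes, co w + and + + d, are the double crossovers. Comparing them with the parentals, only the d allele has switched, so d is the middle locus and the order is co – d – w.
Crossovers in the d–w interval produce the single-crossover classes co + d and + w + (97 + 75 = 172) plus the double crossovers (21).
RF(d–w) = (172 + 21) / 800 = 193/800 = 0.2412 → 24.1 m.u.

24.1 m.u.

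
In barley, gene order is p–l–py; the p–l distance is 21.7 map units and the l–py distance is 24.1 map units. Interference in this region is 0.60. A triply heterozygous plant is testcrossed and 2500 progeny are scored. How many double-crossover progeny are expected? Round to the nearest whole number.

52

Map distances give recombination frequencies of 0.217 and 0.241 for the two intervals.
With interference 0.60 (so coincidence = 0.40), expected double-crossover frequency = 0.217 × 0.241 × 0.40 = 0.02092.
Expected number = 0.02092 × 2500 = 52.30 ≈ 52.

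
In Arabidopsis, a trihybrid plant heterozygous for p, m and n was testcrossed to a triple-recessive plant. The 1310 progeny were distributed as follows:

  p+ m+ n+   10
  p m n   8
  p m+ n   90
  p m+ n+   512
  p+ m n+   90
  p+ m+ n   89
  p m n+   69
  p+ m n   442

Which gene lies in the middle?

The two most frequent reciprocal classes, p+ m n and p m+ n+, are the parental types, so the F1 was p+ m n / p m+ n+.
The two rarest classes, p m n and p+ m+ n+, are the double crossovers. Comparing them with the parentals, only the p allele has switched, so p is the middle locus and the order is n – p – m.

p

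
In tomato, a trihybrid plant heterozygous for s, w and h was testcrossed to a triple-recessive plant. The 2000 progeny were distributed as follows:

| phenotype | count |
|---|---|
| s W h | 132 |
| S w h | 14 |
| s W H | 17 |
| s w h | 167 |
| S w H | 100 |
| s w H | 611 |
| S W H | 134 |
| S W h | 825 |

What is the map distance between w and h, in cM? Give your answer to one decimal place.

The two most frequent reciprocal classes, S W h and s w H, are the parental types, so the F1 was S W h / s w H.
The two rarest classes, S w h and s W H, are the double crossovers. Comparing them with the parentals, only the w allele has switched, so w is the middle locus and the order is s – w – h.
Crossovers in the w–h interval produce the single-crossover classes S W H and s w h (134 + 167 = 301) plus the double crossovers (31).
RF(w–h) = (301 + 31) / 2000 = 332/2000 = 0.1660 → 16.6 cM.

16.6 cM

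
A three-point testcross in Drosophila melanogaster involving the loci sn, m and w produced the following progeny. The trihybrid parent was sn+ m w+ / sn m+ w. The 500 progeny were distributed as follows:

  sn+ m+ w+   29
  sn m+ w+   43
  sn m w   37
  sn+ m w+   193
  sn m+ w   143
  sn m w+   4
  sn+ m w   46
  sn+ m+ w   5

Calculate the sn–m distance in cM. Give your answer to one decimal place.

The two rarest classes, sn m w+ and sn+ m+ w, are the double crossovers. Comparing them with the parentals, only the sn allele has switched, so sn is the middle locus and the order is m – sn – w.
Crossovers in the m–sn interval produce the single-crossover classes sn+ m+ w+ and sn m w (29 + 37 = 66) plus the double crossovers (9).
RF(m–sn) = (66 + 9) / 500 = 75/500 = 0.1500 → 15.0 cM.

15.0 cM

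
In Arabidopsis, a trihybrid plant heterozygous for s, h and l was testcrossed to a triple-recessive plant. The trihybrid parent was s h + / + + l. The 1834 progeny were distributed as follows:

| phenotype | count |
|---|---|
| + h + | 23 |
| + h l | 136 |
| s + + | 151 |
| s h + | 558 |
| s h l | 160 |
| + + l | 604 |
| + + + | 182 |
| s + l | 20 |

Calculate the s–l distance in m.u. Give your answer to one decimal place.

The two rarest classes, + h + and s + l, are the double crossovers. Comparing them with the parentals, only the s allele has switched, so s is the middle locus and the order is h – s – l.
Crossovers in the s–l interval produce the single-crossover classes s h l and + + + (160 + 182 = 342) plus the double crossovers (43).
RF(s–l) = (342 + 43) / 1834 = 385/1834 = 0.2099 → 21.0 m.u.

21.0 m.u.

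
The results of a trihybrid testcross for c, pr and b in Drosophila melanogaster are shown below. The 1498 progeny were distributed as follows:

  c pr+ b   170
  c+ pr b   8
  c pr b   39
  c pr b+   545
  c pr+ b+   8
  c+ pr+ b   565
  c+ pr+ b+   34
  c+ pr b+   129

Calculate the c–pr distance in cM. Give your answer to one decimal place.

The two most frequent reciprocal classes, c pr b+ and c+ pr+ b, are the parental types, so the F1 was c pr b+ / c+ pr+ b.
The two rarest classes, c pr+ b+ and c+ pr b, are the double crossovers. Comparing them with the parentals, only the pr allele has switched, so pr is the middle locus and the order is c – pr – b.
Crossovers in the c–pr interval produce the single-crossover classes c+ pr b+ and c pr+ b (129 + 170 = 299) plus the double crossovers (16).
RF(c–pr) = (299 + 16) / 1498 = 315/1498 = 0.2103 → 21.0 cM.

21.0 cM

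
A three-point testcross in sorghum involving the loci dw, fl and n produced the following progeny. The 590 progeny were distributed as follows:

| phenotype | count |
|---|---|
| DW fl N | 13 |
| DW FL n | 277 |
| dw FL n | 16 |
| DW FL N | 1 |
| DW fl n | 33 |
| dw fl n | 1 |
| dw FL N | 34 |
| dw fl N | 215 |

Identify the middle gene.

n

The two most frequent reciprocal classes, DW FL n and dw fl N, are the parental types, so the F1 was DW FL n / dw fl N.
The two rarest classes, DW FL N and dw fl n, are the double crossovers. Comparing them with the parentals, only the n allele has switched, so n is the middle locus and the order is fl – n – dw.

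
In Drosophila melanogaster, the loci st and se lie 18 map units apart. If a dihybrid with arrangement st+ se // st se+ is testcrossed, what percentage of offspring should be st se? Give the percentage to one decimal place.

9.0%

A map distance of 18 map units corresponds to a recombination frequency of 0.180.
The F1 is st+ se / st se+, so st se is a recombinant gamete class with expected frequency r/2 = 0.180/2 = 0.0900.
That is 0.0900 = 9.0% of the progeny.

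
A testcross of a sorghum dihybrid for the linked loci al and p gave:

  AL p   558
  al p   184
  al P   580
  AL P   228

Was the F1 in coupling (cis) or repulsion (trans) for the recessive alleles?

The two most frequent classes are AL p (558) and al P (580); these are the parental (non-recombinant) types.
So the F1 carried AL p on one chromosome and al P on the other — the recessive alleles are on opposite chromosomes (trans / repulsion).

trans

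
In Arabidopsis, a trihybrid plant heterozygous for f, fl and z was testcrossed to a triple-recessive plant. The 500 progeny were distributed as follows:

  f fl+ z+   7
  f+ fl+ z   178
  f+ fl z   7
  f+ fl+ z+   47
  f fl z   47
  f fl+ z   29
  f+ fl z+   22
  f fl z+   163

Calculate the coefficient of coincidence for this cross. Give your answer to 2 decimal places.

1.00

The two most frequent reciprocal classes, f fl z+ and f+ fl+ z, are the parental types, so the F1 was f fl z+ / f+ fl+ z.
The two rarest classes, f fl+ z+ and f+ fl z, are the double crossovers. Comparing them with the parentals, only the fl allele has switched, so fl is the middle locus and the order is z – fl – f.
z–fl: (94 + 14)/500 = 0.2160; fl–f: (51 + 14)/500 = 0.1300.
Expected DCO frequency = 0.2160 × 0.1300 ≈ 0.02808; observed = 14/500 ≈ 0.02800.
Coefficient of coincidence = 0.02800/0.02808 ≈ 1.00.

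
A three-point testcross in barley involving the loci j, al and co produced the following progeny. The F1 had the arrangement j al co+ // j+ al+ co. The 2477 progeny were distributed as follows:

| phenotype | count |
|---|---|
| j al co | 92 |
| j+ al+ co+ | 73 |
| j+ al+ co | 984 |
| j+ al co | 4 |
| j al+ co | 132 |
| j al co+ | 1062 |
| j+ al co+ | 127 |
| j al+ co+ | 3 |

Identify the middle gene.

The two rarest classes, j al+ co+ and j+ al co, are the double crossovers. Comparing them with the parentals, only the al allele has switched, so al is the middle locus and the order is j – al – co.

al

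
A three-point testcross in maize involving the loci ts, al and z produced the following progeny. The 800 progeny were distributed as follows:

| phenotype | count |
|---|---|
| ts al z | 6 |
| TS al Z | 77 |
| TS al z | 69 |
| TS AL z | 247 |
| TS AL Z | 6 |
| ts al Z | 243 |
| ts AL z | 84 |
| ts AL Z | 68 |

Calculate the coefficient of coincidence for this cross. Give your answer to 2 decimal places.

0.37

The two most frequent reciprocal classes, ts al Z and TS AL z, are the parental types, so the F1 was ts al Z / TS AL z.
The two rarest classes, ts al z and TS AL Z, are the double crossovers. Comparing them with the parentals, only the z allele has switched, so z is the middle locus and the order is ts – z – al.
ts–z: (161 + 12)/800 = 0.2162; z–al: (137 + 12)/800 = 0.1862.
Expected DCO frequency = 0.2162 × 0.1862 ≈ 0.04026; observed = 12/800 ≈ 0.01500.
Coefficient of coincidence = 0.01500/0.04026 ≈ 0.37.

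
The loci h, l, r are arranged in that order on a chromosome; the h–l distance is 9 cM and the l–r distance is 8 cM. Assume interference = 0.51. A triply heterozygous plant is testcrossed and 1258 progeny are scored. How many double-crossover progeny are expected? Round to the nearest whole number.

Map distances give recombination frequencies of 0.090 and 0.080 for the two intervals.
With interference 0.51 (so coincidence = 0.49), expected double-crossover frequency = 0.090 × 0.080 × 0.49 = 0.00353.
Expected number = 0.00353 × 1258 = 4.44 ≈ 4.

4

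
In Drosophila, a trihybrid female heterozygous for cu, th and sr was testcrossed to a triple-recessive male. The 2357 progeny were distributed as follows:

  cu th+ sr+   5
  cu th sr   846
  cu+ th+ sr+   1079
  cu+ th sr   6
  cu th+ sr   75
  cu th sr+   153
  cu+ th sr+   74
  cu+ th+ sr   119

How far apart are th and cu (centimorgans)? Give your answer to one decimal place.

6.8 centimorgans

The two most frequent reciprocal classes, cu+ th+ sr+ and cu th sr, are the parental types, so the F1 was cu+ th+ sr+ / cu th sr.
The two rarest classes, cu th+ sr+ and cu+ th sr, are the double crossovers. Comparing them with the parentals, only the cu allele has switched, so cu is the middle locus and the order is th – cu – sr.
Crossovers in the th–cu interval produce the single-crossover classes cu+ th sr+ and cu th+ sr (74 + 75 = 149) plus the double crossovers (11).
RF(th–cu) = (149 + 11) / 2357 = 160/2357 = 0.0679 → 6.8 centimorgans.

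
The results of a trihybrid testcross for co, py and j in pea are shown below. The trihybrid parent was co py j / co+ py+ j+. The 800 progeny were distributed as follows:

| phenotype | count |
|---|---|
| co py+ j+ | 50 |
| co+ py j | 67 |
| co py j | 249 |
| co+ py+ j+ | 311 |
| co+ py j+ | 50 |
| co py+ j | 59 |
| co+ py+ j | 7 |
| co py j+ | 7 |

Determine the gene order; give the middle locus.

The two rarest classes, co py j+ and co+ py+ j, are the double crossovers. Comparing them with the parentals, only the j allele has switched, so j is the middle locus and the order is co – j – py.

j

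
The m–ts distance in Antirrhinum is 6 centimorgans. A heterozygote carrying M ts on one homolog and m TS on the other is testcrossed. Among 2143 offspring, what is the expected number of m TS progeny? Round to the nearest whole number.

A map distance of 6 centimorgans corresponds to a recombination frequency of 0.060.
The F1 is M ts / m TS, so m TS is a parental gamete class with expected frequency (1 − r)/2 = 0.940/2 = 0.4700.
Expected number = 0.4700 × 2143 = 1007.21 ≈ 1007.

1007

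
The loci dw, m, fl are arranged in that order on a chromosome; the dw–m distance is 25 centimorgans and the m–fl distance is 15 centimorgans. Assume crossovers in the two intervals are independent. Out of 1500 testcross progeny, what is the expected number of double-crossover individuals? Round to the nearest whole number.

Map distances give recombination frequencies of 0.250 and 0.150 for the two intervals.
With no interference, expected double-crossover frequency = 0.250 × 0.150 = 0.03750.
Expected number = 0.03750 × 1500 = 56.25 ≈ 56.

56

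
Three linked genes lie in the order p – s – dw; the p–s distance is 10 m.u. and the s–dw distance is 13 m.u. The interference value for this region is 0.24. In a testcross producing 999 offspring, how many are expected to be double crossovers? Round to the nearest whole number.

Map distances give recombination frequencies of 0.100 and 0.130 for the two intervals.
With interference 0.24 (so coincidence = 0.76), expected double-crossover frequency = 0.100 × 0.130 × 0.76 = 0.00988.
Expected number = 0.00988 × 999 = 9.87 ≈ 10.

10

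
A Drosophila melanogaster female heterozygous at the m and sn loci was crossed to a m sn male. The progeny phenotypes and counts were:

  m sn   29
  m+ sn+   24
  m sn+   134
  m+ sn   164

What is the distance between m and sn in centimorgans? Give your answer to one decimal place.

15.1 centimorgans

The two most frequent classes, m+ sn (164) and m sn+ (134), are the parental types, so the F1 was m+ sn / m sn+.
The recombinant classes are m+ sn+ and m sn: 24 + 29 = 53.
Recombination frequency = 53/351 = 0.1510 ≈ 15.1%, i.e. 15.1 centimorgans.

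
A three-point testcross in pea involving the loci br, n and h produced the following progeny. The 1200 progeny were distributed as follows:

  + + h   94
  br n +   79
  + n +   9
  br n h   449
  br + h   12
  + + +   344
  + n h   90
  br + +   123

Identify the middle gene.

n

The two most frequent reciprocal classes, + + + and br n h, are the parental types, so the F1 was + + + / br n h.
The two rarest classes, + n + and br + h, are the double crossovers. Comparing them with the parentals, only the n allele has switched, so n is the middle locus and the order is br – n – h.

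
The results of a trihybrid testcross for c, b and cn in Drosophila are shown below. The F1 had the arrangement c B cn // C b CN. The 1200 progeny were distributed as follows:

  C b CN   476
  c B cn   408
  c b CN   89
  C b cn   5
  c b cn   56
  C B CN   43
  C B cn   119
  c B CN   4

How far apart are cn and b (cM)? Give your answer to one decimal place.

The two rarest classes, c B CN and C b cn, are the double crossovers. Comparing them with the parentals, only the cn allele has switched, so cn is the middle locus and the order is c – cn – b.
Crossovers in the cn–b interval produce the single-crossover classes c b cn and C B CN (56 + 43 = 99) plus the double crossovers (9).
RF(cn–b) = (99 + 9) / 1200 = 108/1200 = 0.0900 → 9.0 cM.

9.0 cM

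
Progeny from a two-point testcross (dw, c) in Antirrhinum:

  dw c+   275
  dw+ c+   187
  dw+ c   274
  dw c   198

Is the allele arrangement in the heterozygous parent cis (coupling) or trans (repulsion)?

The two most frequent classes are dw+ c (274) and dw c+ (275); these are the parental (non-recombinant) types.
So the F1 carried dw+ c on one chromosome and dw c+ on the other — the recessive alleles are on opposite chromosomes (trans / repulsion).

trans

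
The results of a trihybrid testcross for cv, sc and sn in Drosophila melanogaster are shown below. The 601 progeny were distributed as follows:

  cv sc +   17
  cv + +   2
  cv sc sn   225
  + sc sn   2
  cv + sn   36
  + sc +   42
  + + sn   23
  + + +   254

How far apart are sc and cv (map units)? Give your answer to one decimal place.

13.6 map units

The two most frequent reciprocal classes, + + + and cv sc sn, are the parental types, so the F1 was + + + / cv sc sn.
The two rarest classes, cv + + and + sc sn, are the double crossovers. Comparing them with the parentals, only the cv allele has switched, so cv is the middle locus and the order is sc – cv – sn.
Crossovers in the sc–cv interval produce the single-crossover classes + sc + and cv + sn (42 + 36 = 78) plus the double crossovers (4).
RF(sc–cv) = (78 + 4) / 601 = 82/601 = 0.1364 → 13.6 map units.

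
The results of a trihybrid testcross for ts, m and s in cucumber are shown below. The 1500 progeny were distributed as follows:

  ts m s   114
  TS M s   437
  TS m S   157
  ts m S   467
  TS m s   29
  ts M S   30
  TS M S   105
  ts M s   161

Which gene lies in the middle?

m

The two most frequent reciprocal classes, TS M s and ts m S, are the parental types, so the F1 was TS M s / ts m S.
The two rarest classes, TS m s and ts M S, are the double crossovers. Comparing them with the parentals, only the m allele has switched, so m is the middle locus and the order is s – m – ts.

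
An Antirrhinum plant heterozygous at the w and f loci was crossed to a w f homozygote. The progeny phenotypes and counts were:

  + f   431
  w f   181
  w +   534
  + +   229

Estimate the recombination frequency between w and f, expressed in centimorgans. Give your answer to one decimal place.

29.8 centimorgans

The two most frequent classes, + f (431) and w + (534), are the parental types, so the F1 was + f / w +.
The recombinant classes are + + and w f: 229 + 181 = 410.
Recombination frequency = 410/1375 = 0.2982 ≈ 29.8%, i.e. 29.8 centimorgans.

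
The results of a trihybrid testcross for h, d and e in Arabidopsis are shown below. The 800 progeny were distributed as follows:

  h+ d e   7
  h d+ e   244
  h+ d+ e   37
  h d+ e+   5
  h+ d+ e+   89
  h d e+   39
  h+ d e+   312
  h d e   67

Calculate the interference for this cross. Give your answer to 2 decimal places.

0.35

The two most frequent reciprocal classes, h+ d e+ and h d+ e, are the parental types, so the F1 was h+ d e+ / h d+ e.
The two rarest classes, h+ d e and h d+ e+, are the double crossovers. Comparing them with the parentals, only the e allele has switched, so e is the middle locus and the order is d – e – h.
d–e: (156 + 12)/800 = 0.2100; e–h: (76 + 12)/800 = 0.1100.
Expected DCO frequency = 0.2100 × 0.1100 ≈ 0.02310; observed = 12/800 ≈ 0.01500.
Coefficient of coincidence = 0.01500/0.02310 ≈ 0.65; interference = 1 − 0.65 = 0.35.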